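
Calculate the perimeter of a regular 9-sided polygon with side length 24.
Perimeter = number of sides * side length
Perimeter = 9 * 24
Perimeter = 216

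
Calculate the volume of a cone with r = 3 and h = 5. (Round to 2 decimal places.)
Volume = (1/3) * pi * r² * h
Volume = (1/3) * pi * 3² * 5
Volume = (1/3) * pi * 9 * 5
Volume = (1/3) * pi * 45
Volume = 47.12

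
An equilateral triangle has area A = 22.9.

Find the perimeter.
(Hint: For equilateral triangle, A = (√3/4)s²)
A = (√3/4)s²  →  s² = 4A/√3 = 4·22.9/√3 = 52.8853
s = 7.27223
Perimeter = 3s = 21.82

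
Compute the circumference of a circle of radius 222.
Circumference = 2 * pi * r
Circumference = 2 * pi * 222
Circumference = 1394.87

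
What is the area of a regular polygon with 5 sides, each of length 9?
For a regular 5-gon with side length s = 9:
Apothem a = s / (2*tan(pi/5)) = 9 / (2*tan(pi/5)) ≈ 6.1937
Perimeter P = 5 * 9 = 45
Area = (1/2) * P * a = (1/2) * 45 * 6.1937 = 139.36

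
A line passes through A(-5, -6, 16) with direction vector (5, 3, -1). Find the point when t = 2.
P(2) = (-5 + 5(2), -6 + 3(2), 16 + (-1)(2)) = (5, 0, 14)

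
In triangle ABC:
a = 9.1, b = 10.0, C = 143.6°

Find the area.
Using A = ½ab·sin(C):
A = ½·9.1·10.0·sin(143.6°) = ½·91·0.593419 = 27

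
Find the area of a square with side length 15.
Area = s²
Area = 15²
Area = 225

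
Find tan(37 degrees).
tan(37 degrees) = 0.7536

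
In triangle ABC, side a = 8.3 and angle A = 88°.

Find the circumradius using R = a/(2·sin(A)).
R = a/(2·sin(A)) = 8.3/(2·sin(88°))
R = 8.3/(2·0.999391) = 8.3/1.998782 = 4.153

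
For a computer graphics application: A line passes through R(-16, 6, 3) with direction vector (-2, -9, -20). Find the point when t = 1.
P(1) = (-16 + (-2)(1), 6 + (-9)(1), 3 + (-20)(1)) = (-18, -3, -17)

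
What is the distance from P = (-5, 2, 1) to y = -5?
d = |0(-5) + 1(2) + 0(1) - (-5)| / √(0² + 1² + 0²) = 7/√1 = 7.0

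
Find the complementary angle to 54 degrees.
Complementary angles sum to 90 degrees.
Other angle = 90 - 54
Other angle = 36 degrees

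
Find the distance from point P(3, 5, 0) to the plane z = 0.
d = |0(3) + 0(5) + 1(0) - (0)| / √(0² + 0² + 1²) = 0/√1 = 0.0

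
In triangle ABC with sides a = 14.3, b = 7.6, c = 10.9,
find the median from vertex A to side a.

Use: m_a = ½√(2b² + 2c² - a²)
m_a = ½√(2·7.6² + 2·10.9² - 14.3²)
m_a = ½√(115.52 + 237.62 - 204.49) = ½√148.65 = 6.096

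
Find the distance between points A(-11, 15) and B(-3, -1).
Using the distance formula: d = sqrt((x₂-x₁)² + (y₂-y₁)²)
dx = (-3) - (-11) = 8
dy = (-1) - 15 = -16
d = sqrt(8² + (-16)²) = sqrt(64 + 256) = sqrt(320) = 17.89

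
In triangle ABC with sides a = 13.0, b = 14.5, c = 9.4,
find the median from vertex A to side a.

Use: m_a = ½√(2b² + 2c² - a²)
m_a = ½√(2·14.5² + 2·9.4² - 13.0²)
m_a = ½√(420.5 + 176.72 - 169) = ½√428.22 = 10.35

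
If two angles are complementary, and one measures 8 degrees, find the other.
Complementary angles sum to 90 degrees.
Other angle = 90 - 8
Other angle = 82 degrees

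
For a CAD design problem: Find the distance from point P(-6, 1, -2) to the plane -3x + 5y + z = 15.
d = |(-3)(-6) + 5(1) + 1(-2) - (15)| / √((-3)² + 5² + 1²) = 6/√35 = 1.014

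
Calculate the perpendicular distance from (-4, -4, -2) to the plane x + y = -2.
d = |1(-4) + 1(-4) + 0(-2) - (-2)| / √(1² + 1² + 0²) = 6/√2 = 4.243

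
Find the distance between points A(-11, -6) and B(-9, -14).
Using the distance formula: d = sqrt((x₂-x₁)² + (y₂-y₁)²)
dx = (-9) - (-11) = 2
dy = (-14) - (-6) = -8
d = sqrt(2² + (-8)²) = sqrt(4 + 64) = sqrt(68) = 8.25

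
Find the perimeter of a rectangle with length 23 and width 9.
Perimeter = 2 * (length + width)
Perimeter = 2 * (23 + 9)
Perimeter = 2 * 32
Perimeter = 64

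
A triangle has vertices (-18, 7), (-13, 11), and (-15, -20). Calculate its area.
Using the coordinate formula: Area = (1/2)|x₁(y₂-y₃) + x₂(y₃-y₁) + x₃(y₁-y₂)|
Area = (1/2)|(-18)(11-(-20)) + (-13)((-20)-7) + (-15)(7-11)|
Area = (1/2)|(-18)*31 + (-13)*(-27) + (-15)*(-4)|
Area = (1/2)|(-558) + 351 + 60|
Area = (1/2)*147 = 73.50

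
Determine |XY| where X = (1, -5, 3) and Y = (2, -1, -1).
d = √[(1)² + (4)² + (-4)²] = √33 = 5.745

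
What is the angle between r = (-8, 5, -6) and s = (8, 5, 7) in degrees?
r·s = -81, |r|² = 125, |s|² = 138
cos θ = -81/√17250 ≈ -0.6167
θ ≈ 128.1°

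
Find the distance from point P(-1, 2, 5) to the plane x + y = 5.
d = |1(-1) + 1(2) + 0(5) - (5)| / √(1² + 1² + 0²) = 4/√2 = 2.828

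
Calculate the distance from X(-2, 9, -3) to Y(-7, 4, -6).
d = √[(-5)² + (-5)² + (-3)²] = √59 = 7.681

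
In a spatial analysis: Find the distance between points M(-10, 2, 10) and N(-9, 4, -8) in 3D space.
d = √[(1)² + (2)² + (-18)²] = √329 = 18.14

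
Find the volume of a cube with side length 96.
Volume = s³
Volume = 96³
Volume = 884736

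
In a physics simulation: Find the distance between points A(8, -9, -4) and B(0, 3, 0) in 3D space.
d = √[(-8)² + (12)² + (4)²] = √224 = 14.97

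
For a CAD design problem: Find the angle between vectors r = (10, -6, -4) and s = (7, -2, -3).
r·s = 94, |r|² = 152, |s|² = 62
cos θ = 94/√9424 ≈ 0.9683
θ ≈ 14.46°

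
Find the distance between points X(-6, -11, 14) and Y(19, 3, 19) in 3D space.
d = √[(25)² + (14)² + (5)²] = √846 = 29.09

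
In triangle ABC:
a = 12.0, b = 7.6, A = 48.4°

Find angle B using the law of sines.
sin(B)/b = sin(A)/a
sin(B) = b·sin(A)/a = 7.6·sin(48.4°)/12.0 = 0.473605
B = arcsin(0.473605) = 28.27°  (b ≤ a, so B ≤ A and the acute solution is unique)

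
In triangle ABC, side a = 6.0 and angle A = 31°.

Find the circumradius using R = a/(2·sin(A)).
R = a/(2·sin(A)) = 6.0/(2·sin(31°))
R = 6.0/(2·0.515038) = 6.0/1.030076 = 5.825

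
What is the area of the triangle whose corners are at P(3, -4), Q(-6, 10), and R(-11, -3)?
Using the coordinate formula: Area = (1/2)|x₁(y₂-y₃) + x₂(y₃-y₁) + x₃(y₁-y₂)|
Area = (1/2)|3(10-(-3)) + (-6)((-3)-(-4)) + (-11)((-4)-10)|
Area = (1/2)|3*13 + (-6)*1 + (-11)*(-14)|
Area = (1/2)|39 + (-6) + 154|
Area = (1/2)*187 = 93.50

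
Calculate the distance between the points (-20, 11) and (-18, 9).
Using the distance formula: d = sqrt((x₂-x₁)² + (y₂-y₁)²)
dx = (-18) - (-20) = 2
dy = 9 - 11 = -2
d = sqrt(2² + (-2)²) = sqrt(4 + 4) = sqrt(8) = 2.83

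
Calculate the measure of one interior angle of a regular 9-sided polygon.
Interior angle of a regular n-gon = (n-2)*180/n
Interior angle = (9-2)*180/9
Interior angle = 7*180/9
Interior angle = 1260/9
Interior angle = 140 degrees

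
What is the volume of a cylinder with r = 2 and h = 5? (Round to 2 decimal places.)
Volume = pi * r² * h
Volume = pi * 2² * 5
Volume = pi * 4 * 5
Volume = pi * 20
Volume = 62.83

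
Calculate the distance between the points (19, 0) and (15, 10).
Using the distance formula: d = sqrt((x₂-x₁)² + (y₂-y₁)²)
dx = 15 - 19 = -4
dy = 10 - 0 = 10
d = sqrt((-4)² + 10²) = sqrt(16 + 100) = sqrt(116) = 10.77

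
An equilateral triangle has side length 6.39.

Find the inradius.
For an equilateral triangle, r = s/(2√3) where s is the side.
r = 6.39/(2√3) = 6.39/3.464102 = 1.845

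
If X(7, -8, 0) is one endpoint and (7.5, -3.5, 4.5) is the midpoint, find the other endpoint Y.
Y = (2×7.5 - 7, 2×(-3.5) - (-8), 2×4.5 - 0) = (8, 1, 9)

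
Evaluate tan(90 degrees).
tan(90 degrees) = undefined
Decimal approximation: undefined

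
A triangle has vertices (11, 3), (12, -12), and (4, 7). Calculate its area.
Using the coordinate formula: Area = (1/2)|x₁(y₂-y₃) + x₂(y₃-y₁) + x₃(y₁-y₂)|
Area = (1/2)|11((-12)-7) + 12(7-3) + 4(3-(-12))|
Area = (1/2)|11*(-19) + 12*4 + 4*15|
Area = (1/2)|(-209) + 48 + 60|
Area = (1/2)*101 = 50.50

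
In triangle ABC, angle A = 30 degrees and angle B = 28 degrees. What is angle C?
Sum of angles in a triangle = 180 degrees
Third angle = 180 - 30 - 28
Third angle = 122 degrees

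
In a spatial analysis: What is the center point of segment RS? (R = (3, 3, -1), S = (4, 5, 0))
Midpoint = ((3+4)/2, (3+5)/2, (-1+0)/2) = (3.5, 4, -0.5)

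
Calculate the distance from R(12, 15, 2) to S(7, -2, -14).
d = √[(-5)² + (-17)² + (-16)²] = √570 = 23.87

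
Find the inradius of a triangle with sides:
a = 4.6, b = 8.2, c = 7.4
s = (a+b+c)/2 = (4.6+8.2+7.4)/2 = 10.1
Area = √(s(s-a)(s-b)(s-c)) = √(10.1·5.5·1.9·2.7) = 16.8811
r = Area/s = 16.8811/10.1 = 1.671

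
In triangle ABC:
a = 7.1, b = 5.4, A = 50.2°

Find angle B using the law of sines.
sin(B)/b = sin(A)/a
sin(B) = b·sin(A)/a = 5.4·sin(50.2°)/7.1 = 0.584328
B = arcsin(0.584328) = 35.76°  (b ≤ a, so B ≤ A and the acute solution is unique)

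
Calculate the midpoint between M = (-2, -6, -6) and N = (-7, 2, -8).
Midpoint = ((-2-7)/2, (-6+2)/2, (-6-8)/2) = (-4.5, -2, -7)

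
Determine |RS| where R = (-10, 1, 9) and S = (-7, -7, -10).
d = √[(3)² + (-8)² + (-19)²] = √434 = 20.83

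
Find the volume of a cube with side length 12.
Volume = s³
Volume = 12³
Volume = 1728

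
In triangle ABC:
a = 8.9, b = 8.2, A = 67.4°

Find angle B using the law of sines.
sin(B)/b = sin(A)/a
sin(B) = b·sin(A)/a = 8.2·sin(67.4°)/8.9 = 0.850598
B = arcsin(0.850598) = 58.28°  (b ≤ a, so B ≤ A and the acute solution is unique)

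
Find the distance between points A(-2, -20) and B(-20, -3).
Using the distance formula: d = sqrt((x₂-x₁)² + (y₂-y₁)²)
dx = (-20) - (-2) = -18
dy = (-3) - (-20) = 17
d = sqrt((-18)² + 17²) = sqrt(324 + 289) = sqrt(613) = 24.76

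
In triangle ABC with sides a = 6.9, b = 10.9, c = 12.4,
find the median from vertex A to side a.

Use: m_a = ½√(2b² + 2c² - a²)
m_a = ½√(2·10.9² + 2·12.4² - 6.9²)
m_a = ½√(237.62 + 307.52 - 47.61) = ½√497.53 = 11.15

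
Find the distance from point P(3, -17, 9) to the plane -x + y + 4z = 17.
d = |(-1)(3) + 1(-17) + 4(9) - (17)| / √((-1)² + 1² + 4²) = 1/√18 = 0.2357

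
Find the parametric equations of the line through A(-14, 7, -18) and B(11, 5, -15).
Direction vector d = B - A = (25, -2, 3)
x = -14 + 25t, y = 7 - 2t, z = -18 + 3t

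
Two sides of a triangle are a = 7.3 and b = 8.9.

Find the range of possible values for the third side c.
By the triangle inequality: |a - b| < c < a + b
|7.3 - 8.9| < c < 7.3 + 8.9
1.6 < c < 16.2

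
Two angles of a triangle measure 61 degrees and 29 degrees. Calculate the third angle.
Sum of angles in a triangle = 180 degrees
Third angle = 180 - 61 - 29
Third angle = 90 degrees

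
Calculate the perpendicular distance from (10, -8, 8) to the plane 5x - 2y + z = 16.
d = |5(10) + (-2)(-8) + 1(8) - (16)| / √(5² + (-2)² + 1²) = 58/√30 = 10.59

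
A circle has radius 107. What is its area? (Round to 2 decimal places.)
Area = pi * r²
Area = pi * 107²
Area = pi * 11449
Area = 35968.09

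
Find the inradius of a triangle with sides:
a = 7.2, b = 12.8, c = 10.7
s = (a+b+c)/2 = (7.2+12.8+10.7)/2 = 15.35
Area = √(s(s-a)(s-b)(s-c)) = √(15.35·8.15·2.55·4.65) = 38.515
r = Area/s = 38.515/15.35 = 2.509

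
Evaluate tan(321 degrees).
tan(321 degrees) = -0.8098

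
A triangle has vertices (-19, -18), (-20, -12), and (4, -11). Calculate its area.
Using the coordinate formula: Area = (1/2)|x₁(y₂-y₃) + x₂(y₃-y₁) + x₃(y₁-y₂)|
Area = (1/2)|(-19)((-12)-(-11)) + (-20)((-11)-(-18)) + 4((-18)-(-12))|
Area = (1/2)|(-19)*(-1) + (-20)*7 + 4*(-6)|
Area = (1/2)|19 + (-140) + (-24)|
Area = (1/2)*145 = 72.50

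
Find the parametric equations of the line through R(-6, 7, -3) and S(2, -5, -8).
Direction vector d = S - R = (8, -12, -5)
x = -6 + 8t, y = 7 - 12t, z = -3 - 5t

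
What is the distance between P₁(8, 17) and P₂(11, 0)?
Using the distance formula: d = sqrt((x₂-x₁)² + (y₂-y₁)²)
dx = 11 - 8 = 3
dy = 0 - 17 = -17
d = sqrt(3² + (-17)²) = sqrt(9 + 289) = sqrt(298) = 17.26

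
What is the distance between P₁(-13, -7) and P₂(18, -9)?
Using the distance formula: d = sqrt((x₂-x₁)² + (y₂-y₁)²)
dx = 18 - (-13) = 31
dy = (-9) - (-7) = -2
d = sqrt(31² + (-2)²) = sqrt(961 + 4) = sqrt(965) = 31.06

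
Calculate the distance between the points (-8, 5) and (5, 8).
Using the distance formula: d = sqrt((x₂-x₁)² + (y₂-y₁)²)
dx = 5 - (-8) = 13
dy = 8 - 5 = 3
d = sqrt(13² + 3²) = sqrt(169 + 9) = sqrt(178) = 13.34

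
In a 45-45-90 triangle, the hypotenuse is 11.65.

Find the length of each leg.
In a 45-45-90 triangle, hypotenuse = leg·√2  →  leg = hypotenuse/√2
leg = 11.65/√2 = 8.238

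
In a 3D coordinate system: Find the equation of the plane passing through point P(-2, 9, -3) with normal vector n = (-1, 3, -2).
d = n·P = (-1)(-2) + (3)(9) + (-2)(-3) = 35
Plane: -x + 3y - 2z = 35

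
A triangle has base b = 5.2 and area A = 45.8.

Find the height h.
A = ½bh  →  h = 2A/b
h = 2·45.8/5.2 = 17.62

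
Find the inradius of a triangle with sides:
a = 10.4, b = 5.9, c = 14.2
s = (a+b+c)/2 = (10.4+5.9+14.2)/2 = 15.25
Area = √(s(s-a)(s-b)(s-c)) = √(15.25·4.85·9.35·1.05) = 26.9467
r = Area/s = 26.9467/15.25 = 1.767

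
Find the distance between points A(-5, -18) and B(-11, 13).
Using the distance formula: d = sqrt((x₂-x₁)² + (y₂-y₁)²)
dx = (-11) - (-5) = -6
dy = 13 - (-18) = 31
d = sqrt((-6)² + 31²) = sqrt(36 + 961) = sqrt(997) = 31.58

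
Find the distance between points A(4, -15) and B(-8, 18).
Using the distance formula: d = sqrt((x₂-x₁)² + (y₂-y₁)²)
dx = (-8) - 4 = -12
dy = 18 - (-15) = 33
d = sqrt((-12)² + 33²) = sqrt(144 + 1089) = sqrt(1233) = 35.11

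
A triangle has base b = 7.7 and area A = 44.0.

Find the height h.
A = ½bh  →  h = 2A/b
h = 2·44.0/7.7 = 11.43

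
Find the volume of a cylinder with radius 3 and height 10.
Volume = pi * r² * h
Volume = pi * 3² * 10
Volume = pi * 9 * 10
Volume = pi * 90
Volume = 282.74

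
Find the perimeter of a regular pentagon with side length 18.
Perimeter = number of sides * side length
Perimeter = 5 * 18
Perimeter = 90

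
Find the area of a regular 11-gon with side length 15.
For a regular 11-gon with side length s = 15:
Apothem a = s / (2*tan(pi/11)) = 15 / (2*tan(pi/11)) ≈ 25.5427
Perimeter P = 11 * 15 = 165
Area = (1/2) * P * a = (1/2) * 165 * 25.5427 = 2107.27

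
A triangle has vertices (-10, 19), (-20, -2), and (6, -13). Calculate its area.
Using the coordinate formula: Area = (1/2)|x₁(y₂-y₃) + x₂(y₃-y₁) + x₃(y₁-y₂)|
Area = (1/2)|(-10)((-2)-(-13)) + (-20)((-13)-19) + 6(19-(-2))|
Area = (1/2)|(-10)*11 + (-20)*(-32) + 6*21|
Area = (1/2)|(-110) + 640 + 126|
Area = (1/2)*656 = 328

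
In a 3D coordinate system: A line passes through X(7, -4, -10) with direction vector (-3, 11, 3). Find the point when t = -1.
P(-1) = (7 + (-3)(-1), -4 + 11(-1), -10 + 3(-1)) = (10, -15, -13)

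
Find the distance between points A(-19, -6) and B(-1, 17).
Using the distance formula: d = sqrt((x₂-x₁)² + (y₂-y₁)²)
dx = (-1) - (-19) = 18
dy = 17 - (-6) = 23
d = sqrt(18² + 23²) = sqrt(324 + 529) = sqrt(853) = 29.21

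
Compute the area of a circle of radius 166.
Area = pi * r²
Area = pi * 166²
Area = pi * 27556
Area = 86569.73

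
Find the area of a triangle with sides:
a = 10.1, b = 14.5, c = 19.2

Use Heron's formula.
s = (a+b+c)/2 = (10.1+14.5+19.2)/2 = 21.9
A = √(s(s-a)(s-b)(s-c)) = √(21.9·11.8·7.4·2.7)
A = √5163.23 = 71.86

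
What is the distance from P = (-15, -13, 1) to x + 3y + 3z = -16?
d = |1(-15) + 3(-13) + 3(1) - (-16)| / √(1² + 3² + 3²) = 35/√19 = 8.03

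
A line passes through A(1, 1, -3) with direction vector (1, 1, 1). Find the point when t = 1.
P(1) = (1 + 1(1), 1 + 1(1), -3 + 1(1)) = (2, 2, -2)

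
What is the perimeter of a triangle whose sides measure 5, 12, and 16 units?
Perimeter = sum of all sides
Perimeter = 5 + 12 + 16
Perimeter = 33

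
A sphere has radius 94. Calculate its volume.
Volume = (4/3) * pi * r³
Volume = (4/3) * pi * 94³
Volume = (4/3) * pi * 830584
Volume = 3479142.12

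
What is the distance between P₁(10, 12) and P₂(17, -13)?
Using the distance formula: d = sqrt((x₂-x₁)² + (y₂-y₁)²)
dx = 17 - 10 = 7
dy = (-13) - 12 = -25
d = sqrt(7² + (-25)²) = sqrt(49 + 625) = sqrt(674) = 25.96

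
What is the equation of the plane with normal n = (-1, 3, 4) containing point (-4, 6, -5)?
d = n·P = (-1)(-4) + (3)(6) + (4)(-5) = 2
Plane: -x + 3y + 4z = 2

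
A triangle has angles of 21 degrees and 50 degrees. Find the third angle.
Sum of angles in a triangle = 180 degrees
Third angle = 180 - 21 - 50
Third angle = 109 degrees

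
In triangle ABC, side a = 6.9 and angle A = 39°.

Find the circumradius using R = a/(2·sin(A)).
R = a/(2·sin(A)) = 6.9/(2·sin(39°))
R = 6.9/(2·0.629320) = 6.9/1.258641 = 5.482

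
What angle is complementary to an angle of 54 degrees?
Complementary angles sum to 90 degrees.
Other angle = 90 - 54
Other angle = 36 degrees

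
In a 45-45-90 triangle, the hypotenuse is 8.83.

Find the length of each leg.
In a 45-45-90 triangle, hypotenuse = leg·√2  →  leg = hypotenuse/√2
leg = 8.83/√2 = 6.244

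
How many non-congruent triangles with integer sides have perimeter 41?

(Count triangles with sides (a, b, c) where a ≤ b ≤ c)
With a ≤ b ≤ c and a + b + c = 41, the triangle inequality a + b > c gives c < 41/2, so c ≤ 20.
Iterate a from 1 to ⌊p/3⌋ = 13; for each a, b ranges from a to ⌊(p−a)/2⌋ with c = p − a − b, keeping only c ≥ b.
Triples: (1, 20, 20), (2, 19, 20), (3, 18, 20), …
Count = 40 triangles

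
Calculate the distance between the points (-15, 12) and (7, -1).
Using the distance formula: d = sqrt((x₂-x₁)² + (y₂-y₁)²)
dx = 7 - (-15) = 22
dy = (-1) - 12 = -13
d = sqrt(22² + (-13)²) = sqrt(484 + 169) = sqrt(653) = 25.55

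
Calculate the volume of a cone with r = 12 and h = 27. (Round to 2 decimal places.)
Volume = (1/3) * pi * r² * h
Volume = (1/3) * pi * 12² * 27
Volume = (1/3) * pi * 144 * 27
Volume = (1/3) * pi * 3888
Volume = 4071.50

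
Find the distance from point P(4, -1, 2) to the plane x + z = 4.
d = |1(4) + 0(-1) + 1(2) - (4)| / √(1² + 0² + 1²) = 2/√2 = 1.414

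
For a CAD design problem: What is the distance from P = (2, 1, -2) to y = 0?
d = |0(2) + 1(1) + 0(-2) - (0)| / √(0² + 1² + 0²) = 1/√1 = 1.0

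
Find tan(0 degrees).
tan(0 degrees) = 0
Decimal approximation: 0.0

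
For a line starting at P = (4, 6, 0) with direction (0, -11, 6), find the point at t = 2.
P(2) = (4 + 0(2), 6 + (-11)(2), 0 + 6(2)) = (4, -16, 12)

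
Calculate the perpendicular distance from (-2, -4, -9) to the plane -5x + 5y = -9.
d = |(-5)(-2) + 5(-4) + 0(-9) - (-9)| / √((-5)² + 5² + 0²) = 1/√50 = 0.1414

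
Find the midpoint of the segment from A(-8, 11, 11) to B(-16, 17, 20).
Midpoint = ((-8-16)/2, (11+17)/2, (11+20)/2) = (-12, 14, 15.5)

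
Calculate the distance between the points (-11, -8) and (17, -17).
Using the distance formula: d = sqrt((x₂-x₁)² + (y₂-y₁)²)
dx = 17 - (-11) = 28
dy = (-17) - (-8) = -9
d = sqrt(28² + (-9)²) = sqrt(784 + 81) = sqrt(865) = 29.41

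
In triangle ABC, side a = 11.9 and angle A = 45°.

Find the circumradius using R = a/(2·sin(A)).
R = a/(2·sin(A)) = 11.9/(2·sin(45°))
R = 11.9/(2·0.707107) = 11.9/1.414214 = 8.415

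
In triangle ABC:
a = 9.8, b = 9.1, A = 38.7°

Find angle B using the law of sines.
sin(B)/b = sin(A)/a
sin(B) = b·sin(A)/a = 9.1·sin(38.7°)/9.8 = 0.580582
B = arcsin(0.580582) = 35.49°  (b ≤ a, so B ≤ A and the acute solution is unique)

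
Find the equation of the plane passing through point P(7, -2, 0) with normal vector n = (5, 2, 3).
d = n·P = (5)(7) + (2)(-2) + (3)(0) = 31
Plane: 5x + 2y + 3z = 31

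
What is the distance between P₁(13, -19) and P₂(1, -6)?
Using the distance formula: d = sqrt((x₂-x₁)² + (y₂-y₁)²)
dx = 1 - 13 = -12
dy = (-6) - (-19) = 13
d = sqrt((-12)² + 13²) = sqrt(144 + 169) = sqrt(313) = 17.69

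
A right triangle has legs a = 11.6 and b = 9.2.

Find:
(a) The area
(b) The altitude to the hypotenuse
(a) Area = ½ab = ½·11.6·9.2 = 53.36
(b) Hypotenuse c = √(11.6² + 9.2²) = √219.2 = 14.8054
    Area = ½·c·h_c  →  h_c = 2·Area/c = 2·53.36/14.8054 = 7.208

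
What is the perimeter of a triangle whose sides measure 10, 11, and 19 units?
Perimeter = sum of all sides
Perimeter = 10 + 11 + 19
Perimeter = 40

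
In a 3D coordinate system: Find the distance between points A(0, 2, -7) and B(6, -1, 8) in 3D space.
d = √[(6)² + (-3)² + (15)²] = √270 = 16.43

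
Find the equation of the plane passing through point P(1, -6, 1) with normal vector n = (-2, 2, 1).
d = n·P = (-2)(1) + (2)(-6) + (1)(1) = -13
Plane: -2x + 2y + z = -13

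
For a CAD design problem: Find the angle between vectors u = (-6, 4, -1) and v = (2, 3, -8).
u·v = 8, |u|² = 53, |v|² = 77
cos θ = 8/√4081 ≈ 0.1252
θ ≈ 82.81°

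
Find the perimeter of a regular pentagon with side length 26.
Perimeter = number of sides * side length
Perimeter = 5 * 26
Perimeter = 130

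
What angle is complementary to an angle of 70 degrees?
Complementary angles sum to 90 degrees.
Other angle = 90 - 70
Other angle = 20 degrees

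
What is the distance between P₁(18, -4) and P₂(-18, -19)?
Using the distance formula: d = sqrt((x₂-x₁)² + (y₂-y₁)²)
dx = (-18) - 18 = -36
dy = (-19) - (-4) = -15
d = sqrt((-36)² + (-15)²) = sqrt(1296 + 225) = sqrt(1521) = 39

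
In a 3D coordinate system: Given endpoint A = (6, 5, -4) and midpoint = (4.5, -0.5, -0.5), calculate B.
B = (2×4.5 - 6, 2×(-0.5) - 5, 2×(-0.5) - (-4)) = (3, -6, 3)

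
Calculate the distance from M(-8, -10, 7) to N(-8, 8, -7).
d = √[(0)² + (18)² + (-14)²] = √520 = 22.8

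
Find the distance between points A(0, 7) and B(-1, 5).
Using the distance formula: d = sqrt((x₂-x₁)² + (y₂-y₁)²)
dx = (-1) - 0 = -1
dy = 5 - 7 = -2
d = sqrt((-1)² + (-2)²) = sqrt(1 + 4) = sqrt(5) = 2.24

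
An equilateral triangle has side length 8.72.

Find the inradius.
For an equilateral triangle, r = s/(2√3) where s is the side.
r = 8.72/(2√3) = 8.72/3.464102 = 2.517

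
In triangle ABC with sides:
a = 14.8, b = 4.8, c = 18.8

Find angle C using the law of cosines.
cos(C) = (a² + b² - c²)/(2ab)
cos(C) = (14.8² + 4.8² - 18.8²)/(2·14.8·4.8) = -111.36/142.08 = -0.783784
C = arccos(-0.783784) = 141.6°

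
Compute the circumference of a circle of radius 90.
Circumference = 2 * pi * r
Circumference = 2 * pi * 90
Circumference = 565.49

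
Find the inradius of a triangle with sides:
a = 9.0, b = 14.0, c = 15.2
s = (a+b+c)/2 = (9.0+14.0+15.2)/2 = 19.1
Area = √(s(s-a)(s-b)(s-c)) = √(19.1·10.1·5.1·3.9) = 61.9434
r = Area/s = 61.9434/19.1 = 3.243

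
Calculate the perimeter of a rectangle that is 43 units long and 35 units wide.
Perimeter = 2 * (length + width)
Perimeter = 2 * (43 + 35)
Perimeter = 2 * 78
Perimeter = 156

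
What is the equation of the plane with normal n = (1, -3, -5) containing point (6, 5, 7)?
d = n·P = (1)(6) + (-3)(5) + (-5)(7) = -44
Plane: x - 3y - 5z = -44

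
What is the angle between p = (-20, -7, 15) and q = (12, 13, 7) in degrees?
p·q = -226, |p|² = 674, |q|² = 362
cos θ = -226/√243988 ≈ -0.4575
θ ≈ 117.2°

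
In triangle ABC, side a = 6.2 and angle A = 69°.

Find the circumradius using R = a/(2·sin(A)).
R = a/(2·sin(A)) = 6.2/(2·sin(69°))
R = 6.2/(2·0.933580) = 6.2/1.867161 = 3.321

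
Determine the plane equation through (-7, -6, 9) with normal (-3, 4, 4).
d = n·P = (-3)(-7) + (4)(-6) + (4)(9) = 33
Plane: -3x + 4y + 4z = 33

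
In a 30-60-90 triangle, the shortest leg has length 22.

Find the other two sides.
Long leg = 22√3 = 38.11, Hypotenuse = 44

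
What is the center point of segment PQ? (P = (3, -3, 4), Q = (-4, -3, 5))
Midpoint = ((3-4)/2, (-3-3)/2, (4+5)/2) = (-0.5, -3, 4.5)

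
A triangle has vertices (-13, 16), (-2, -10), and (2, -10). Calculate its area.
Using the coordinate formula: Area = (1/2)|x₁(y₂-y₃) + x₂(y₃-y₁) + x₃(y₁-y₂)|
Area = (1/2)|(-13)((-10)-(-10)) + (-2)((-10)-16) + 2(16-(-10))|
Area = (1/2)|(-13)*0 + (-2)*(-26) + 2*26|
Area = (1/2)|0 + 52 + 52|
Area = (1/2)*104 = 52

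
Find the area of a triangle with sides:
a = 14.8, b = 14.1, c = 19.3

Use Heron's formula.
s = (a+b+c)/2 = (14.8+14.1+19.3)/2 = 24.1
A = √(s(s-a)(s-b)(s-c)) = √(24.1·9.3·10·4.8)
A = √10758.2 = 103.7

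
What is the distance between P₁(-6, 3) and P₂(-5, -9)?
Using the distance formula: d = sqrt((x₂-x₁)² + (y₂-y₁)²)
dx = (-5) - (-6) = 1
dy = (-9) - 3 = -12
d = sqrt(1² + (-12)²) = sqrt(1 + 144) = sqrt(145) = 12.04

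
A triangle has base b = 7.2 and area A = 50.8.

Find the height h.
A = ½bh  →  h = 2A/b
h = 2·50.8/7.2 = 14.11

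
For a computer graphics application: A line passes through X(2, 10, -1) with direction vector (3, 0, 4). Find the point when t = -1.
P(-1) = (2 + 3(-1), 10 + 0(-1), -1 + 4(-1)) = (-1, 10, -5)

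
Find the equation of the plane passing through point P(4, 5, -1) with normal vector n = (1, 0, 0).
d = n·P = (1)(4) + (0)(5) + (0)(-1) = 4
Plane: x = 4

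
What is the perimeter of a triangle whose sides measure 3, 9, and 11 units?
Perimeter = sum of all sides
Perimeter = 3 + 9 + 11
Perimeter = 23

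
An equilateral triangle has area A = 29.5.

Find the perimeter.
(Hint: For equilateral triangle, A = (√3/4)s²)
A = (√3/4)s²  →  s² = 4A/√3 = 4·29.5/√3 = 68.1273
s = 8.25393
Perimeter = 3s = 24.76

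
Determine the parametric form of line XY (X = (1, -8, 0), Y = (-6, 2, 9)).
Direction vector d = Y - X = (-7, 10, 9)
x = 1 - 7t, y = -8 + 10t, z = 0 + 9t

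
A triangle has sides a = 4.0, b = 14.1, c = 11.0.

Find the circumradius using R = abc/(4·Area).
s = (a+b+c)/2 = 14.55
Area = √(s(s-a)(s-b)(s-c)) = √(14.55·10.55·0.45·3.55) = 15.6595
R = abc/(4·Area) = (4.0·14.1·11.0)/(4·15.6595) = 620.4/62.638 = 9.905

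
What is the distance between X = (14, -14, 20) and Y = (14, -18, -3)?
d = √[(0)² + (-4)² + (-23)²] = √545 = 23.35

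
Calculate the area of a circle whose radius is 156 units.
Area = pi * r²
Area = pi * 156²
Area = pi * 24336
Area = 76453.80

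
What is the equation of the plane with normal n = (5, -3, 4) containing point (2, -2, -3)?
d = n·P = (5)(2) + (-3)(-2) + (4)(-3) = 4
Plane: 5x - 3y + 4z = 4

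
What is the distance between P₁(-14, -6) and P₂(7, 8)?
Using the distance formula: d = sqrt((x₂-x₁)² + (y₂-y₁)²)
dx = 7 - (-14) = 21
dy = 8 - (-6) = 14
d = sqrt(21² + 14²) = sqrt(441 + 196) = sqrt(637) = 25.24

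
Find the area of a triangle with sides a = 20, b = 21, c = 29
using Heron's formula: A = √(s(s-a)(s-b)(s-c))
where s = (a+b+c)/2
s = (20+21+29)/2 = 35
A = √(35·15·14·6) = √44100 = 210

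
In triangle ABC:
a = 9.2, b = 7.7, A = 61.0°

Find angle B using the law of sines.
sin(B)/b = sin(A)/a
sin(B) = b·sin(A)/a = 7.7·sin(61.0°)/9.2 = 0.732019
B = arcsin(0.732019) = 47.06°  (b ≤ a, so B ≤ A and the acute solution is unique)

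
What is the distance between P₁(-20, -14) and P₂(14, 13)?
Using the distance formula: d = sqrt((x₂-x₁)² + (y₂-y₁)²)
dx = 14 - (-20) = 34
dy = 13 - (-14) = 27
d = sqrt(34² + 27²) = sqrt(1156 + 729) = sqrt(1885) = 43.42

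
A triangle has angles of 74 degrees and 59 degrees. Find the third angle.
Sum of angles in a triangle = 180 degrees
Third angle = 180 - 74 - 59
Third angle = 47 degrees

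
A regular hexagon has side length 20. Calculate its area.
For a regular 6-gon with side length s = 20:
Apothem a = s / (2*tan(pi/6)) = 20 / (2*tan(pi/6)) ≈ 17.3205
Perimeter P = 6 * 20 = 120
Area = (1/2) * P * a = (1/2) * 120 * 17.3205 = 1039.23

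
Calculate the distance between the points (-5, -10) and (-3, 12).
Using the distance formula: d = sqrt((x₂-x₁)² + (y₂-y₁)²)
dx = (-3) - (-5) = 2
dy = 12 - (-10) = 22
d = sqrt(2² + 22²) = sqrt(4 + 484) = sqrt(488) = 22.09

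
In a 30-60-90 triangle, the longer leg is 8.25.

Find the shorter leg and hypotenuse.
In a 30-60-90 triangle, sides are in ratio 1 : √3 : 2.
Long leg = short leg·√3  →  short leg = 8.25/√3 = 4.763
Hypotenuse = 2·(short leg) = 2·8.25/√3 = 9.526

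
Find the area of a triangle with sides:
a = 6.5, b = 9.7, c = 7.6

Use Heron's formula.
s = (a+b+c)/2 = (6.5+9.7+7.6)/2 = 11.9
A = √(s(s-a)(s-b)(s-c)) = √(11.9·5.4·2.2·4.3)
A = √607.9 = 24.66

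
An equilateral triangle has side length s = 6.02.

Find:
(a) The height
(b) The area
(a) Height h = s·√3/2 = 6.02·√3/2 = 5.213
(b) Area = (√3/4)·s² = (√3/4)·6.02² = (√3/4)·36.2404 = 15.69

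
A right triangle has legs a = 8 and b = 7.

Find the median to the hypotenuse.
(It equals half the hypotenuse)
Hypotenuse c = √(8² + 7²) = √113 = 10.6301
Median to hypotenuse = c/2 = 5.315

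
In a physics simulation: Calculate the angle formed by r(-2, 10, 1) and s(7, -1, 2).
r·s = -22, |r|² = 105, |s|² = 54
cos θ = -22/√5670 ≈ -0.2922
θ ≈ 107.0°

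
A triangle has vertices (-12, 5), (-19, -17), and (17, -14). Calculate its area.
Using the coordinate formula: Area = (1/2)|x₁(y₂-y₃) + x₂(y₃-y₁) + x₃(y₁-y₂)|
Area = (1/2)|(-12)((-17)-(-14)) + (-19)((-14)-5) + 17(5-(-17))|
Area = (1/2)|(-12)*(-3) + (-19)*(-19) + 17*22|
Area = (1/2)|36 + 361 + 374|
Area = (1/2)*771 = 385.50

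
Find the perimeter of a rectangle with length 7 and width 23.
Perimeter = 2 * (length + width)
Perimeter = 2 * (7 + 23)
Perimeter = 2 * 30
Perimeter = 60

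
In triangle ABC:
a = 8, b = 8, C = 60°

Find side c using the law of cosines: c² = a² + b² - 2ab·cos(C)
c² = 8² + 8² - 2·8·8·cos(60°)
c² = 64 + 64 - 128·0.5000 = 64
c = √64 = 8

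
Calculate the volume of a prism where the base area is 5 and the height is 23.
Volume = base area * height
Volume = 5 * 23
Volume = 115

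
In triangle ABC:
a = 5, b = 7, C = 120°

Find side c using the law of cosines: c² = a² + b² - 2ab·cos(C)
c² = 5² + 7² - 2·5·7·cos(120°)
c² = 25 + 49 - 70·-0.5000 = 109
c = √109 = 10.44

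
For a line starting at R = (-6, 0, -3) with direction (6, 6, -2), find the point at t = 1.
P(1) = (-6 + 6(1), 0 + 6(1), -3 + (-2)(1)) = (0, 6, -5)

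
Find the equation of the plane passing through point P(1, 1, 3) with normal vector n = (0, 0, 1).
d = n·P = (0)(1) + (0)(1) + (1)(3) = 3
Plane: z = 3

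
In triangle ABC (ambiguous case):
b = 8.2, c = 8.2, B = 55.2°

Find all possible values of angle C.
sin(C)/c = sin(B)/b  →  sin(C) = c·sin(B)/b = 8.2·sin(55.2°)/8.2 = 0.821149
C₁ = arcsin(0.821149) = 55.2°,  C₂ = 180° - C₁ = 124.8°
Check C₂: A = 180° - 55.2° - 124.8° = 0° ≤ 0, rejected
C = 55.2° (one solution)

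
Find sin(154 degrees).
sin(154 degrees) = 0.4384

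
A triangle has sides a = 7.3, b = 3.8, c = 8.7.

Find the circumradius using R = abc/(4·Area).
s = (a+b+c)/2 = 9.9
Area = √(s(s-a)(s-b)(s-c)) = √(9.9·2.6·6.1·1.2) = 13.7265
R = abc/(4·Area) = (7.3·3.8·8.7)/(4·13.7265) = 241.338/54.906 = 4.395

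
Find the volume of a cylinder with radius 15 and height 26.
Volume = pi * r² * h
Volume = pi * 15² * 26
Volume = pi * 225 * 26
Volume = pi * 5850
Volume = 18378.32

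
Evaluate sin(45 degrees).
sin(45 degrees) = sqrt(2)/2
Decimal approximation: 0.7071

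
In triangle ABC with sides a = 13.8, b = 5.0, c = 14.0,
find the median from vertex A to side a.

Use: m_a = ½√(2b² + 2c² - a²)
m_a = ½√(2·5.0² + 2·14.0² - 13.8²)
m_a = ½√(50 + 392 - 190.44) = ½√251.56 = 7.93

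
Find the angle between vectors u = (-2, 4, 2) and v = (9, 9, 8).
u·v = 34, |u|² = 24, |v|² = 226
cos θ = 34/√5424 ≈ 0.4617
θ ≈ 62.51°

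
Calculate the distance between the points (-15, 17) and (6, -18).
Using the distance formula: d = sqrt((x₂-x₁)² + (y₂-y₁)²)
dx = 6 - (-15) = 21
dy = (-18) - 17 = -35
d = sqrt(21² + (-35)²) = sqrt(441 + 1225) = sqrt(1666) = 40.82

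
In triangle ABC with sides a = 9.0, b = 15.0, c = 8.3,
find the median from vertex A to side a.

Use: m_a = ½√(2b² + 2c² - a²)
m_a = ½√(2·15.0² + 2·8.3² - 9.0²)
m_a = ½√(450 + 137.78 - 81) = ½√506.78 = 11.26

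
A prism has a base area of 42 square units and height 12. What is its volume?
Volume = base area * height
Volume = 42 * 12
Volume = 504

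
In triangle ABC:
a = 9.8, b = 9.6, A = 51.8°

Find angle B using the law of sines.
sin(B)/b = sin(A)/a
sin(B) = b·sin(A)/a = 9.6·sin(51.8°)/9.8 = 0.769819
B = arcsin(0.769819) = 50.34°  (b ≤ a, so B ≤ A and the acute solution is unique)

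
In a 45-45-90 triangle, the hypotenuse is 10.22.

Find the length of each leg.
In a 45-45-90 triangle, hypotenuse = leg·√2  →  leg = hypotenuse/√2
leg = 10.22/√2 = 7.227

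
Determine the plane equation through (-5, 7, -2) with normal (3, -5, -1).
d = n·P = (3)(-5) + (-5)(7) + (-1)(-2) = -48
Plane: 3x - 5y - z = -48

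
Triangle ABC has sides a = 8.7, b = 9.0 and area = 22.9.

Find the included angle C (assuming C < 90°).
Area = ½ab·sin(C)  →  sin(C) = 2·Area/(ab)
sin(C) = 2·22.9/(8.7·9.0) = 0.584930
C = arcsin(0.584930) = 35.8°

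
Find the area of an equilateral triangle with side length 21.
Area = (sqrt(3)/4) * s²
Area = (sqrt(3)/4) * 21²
Area = (sqrt(3)/4) * 441
Area = 190.96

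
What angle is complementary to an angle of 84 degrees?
Complementary angles sum to 90 degrees.
Other angle = 90 - 84
Other angle = 6 degrees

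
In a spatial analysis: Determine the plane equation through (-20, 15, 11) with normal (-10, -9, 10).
d = n·P = (-10)(-20) + (-9)(15) + (10)(11) = 175
Plane: -10x - 9y + 10z = 175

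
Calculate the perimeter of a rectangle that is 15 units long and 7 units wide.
Perimeter = 2 * (length + width)
Perimeter = 2 * (15 + 7)
Perimeter = 2 * 22
Perimeter = 44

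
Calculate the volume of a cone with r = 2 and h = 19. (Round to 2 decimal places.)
Volume = (1/3) * pi * r² * h
Volume = (1/3) * pi * 2² * 19
Volume = (1/3) * pi * 4 * 19
Volume = (1/3) * pi * 76
Volume = 79.59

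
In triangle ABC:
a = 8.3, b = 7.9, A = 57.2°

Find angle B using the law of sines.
sin(B)/b = sin(A)/a
sin(B) = b·sin(A)/a = 7.9·sin(57.2°)/8.3 = 0.800057
B = arcsin(0.800057) = 53.14°  (b ≤ a, so B ≤ A and the acute solution is unique)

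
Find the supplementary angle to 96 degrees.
Supplementary angles sum to 180 degrees.
Other angle = 180 - 96
Other angle = 84 degrees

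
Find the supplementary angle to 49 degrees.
Supplementary angles sum to 180 degrees.
Other angle = 180 - 49
Other angle = 131 degrees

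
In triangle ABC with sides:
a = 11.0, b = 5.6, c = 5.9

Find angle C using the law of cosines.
cos(C) = (a² + b² - c²)/(2ab)
cos(C) = (11.0² + 5.6² - 5.9²)/(2·11.0·5.6) = 117.55/123.2 = 0.954140
C = arccos(0.954140) = 17.42°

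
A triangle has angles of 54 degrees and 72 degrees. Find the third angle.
Sum of angles in a triangle = 180 degrees
Third angle = 180 - 54 - 72
Third angle = 54 degrees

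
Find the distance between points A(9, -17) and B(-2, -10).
Using the distance formula: d = sqrt((x₂-x₁)² + (y₂-y₁)²)
dx = (-2) - 9 = -11
dy = (-10) - (-17) = 7
d = sqrt((-11)² + 7²) = sqrt(121 + 49) = sqrt(170) = 13.04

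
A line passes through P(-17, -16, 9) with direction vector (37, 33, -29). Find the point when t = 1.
P(1) = (-17 + 37(1), -16 + 33(1), 9 + (-29)(1)) = (20, 17, -20)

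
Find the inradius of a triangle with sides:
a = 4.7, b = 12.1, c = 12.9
s = (a+b+c)/2 = (4.7+12.1+12.9)/2 = 14.85
Area = √(s(s-a)(s-b)(s-c)) = √(14.85·10.15·2.75·1.95) = 28.4302
r = Area/s = 28.4302/14.85 = 1.914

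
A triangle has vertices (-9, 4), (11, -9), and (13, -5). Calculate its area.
Using the coordinate formula: Area = (1/2)|x₁(y₂-y₃) + x₂(y₃-y₁) + x₃(y₁-y₂)|
Area = (1/2)|(-9)((-9)-(-5)) + 11((-5)-4) + 13(4-(-9))|
Area = (1/2)|(-9)*(-4) + 11*(-9) + 13*13|
Area = (1/2)|36 + (-99) + 169|
Area = (1/2)*106 = 53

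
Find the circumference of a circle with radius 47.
Circumference = 2 * pi * r
Circumference = 2 * pi * 47
Circumference = 295.31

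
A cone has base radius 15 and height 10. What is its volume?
Volume = (1/3) * pi * r² * h
Volume = (1/3) * pi * 15² * 10
Volume = (1/3) * pi * 225 * 10
Volume = (1/3) * pi * 2250
Volume = 2356.19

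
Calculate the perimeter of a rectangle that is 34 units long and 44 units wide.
Perimeter = 2 * (length + width)
Perimeter = 2 * (34 + 44)
Perimeter = 2 * 78
Perimeter = 156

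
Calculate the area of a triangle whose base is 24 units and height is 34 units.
Area = (1/2) * base * height
Area = (1/2) * 24 * 34
Area = 408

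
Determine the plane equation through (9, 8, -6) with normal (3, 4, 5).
d = n·P = (3)(9) + (4)(8) + (5)(-6) = 29
Plane: 3x + 4y + 5z = 29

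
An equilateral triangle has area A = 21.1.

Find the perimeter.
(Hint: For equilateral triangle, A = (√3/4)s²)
A = (√3/4)s²  →  s² = 4A/√3 = 4·21.1/√3 = 48.7284
s = 6.98057
Perimeter = 3s = 20.94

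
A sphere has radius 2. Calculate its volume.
Volume = (4/3) * pi * r³
Volume = (4/3) * pi * 2³
Volume = (4/3) * pi * 8
Volume = 33.51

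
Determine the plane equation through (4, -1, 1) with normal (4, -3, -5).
d = n·P = (4)(4) + (-3)(-1) + (-5)(1) = 14
Plane: 4x - 3y - 5z = 14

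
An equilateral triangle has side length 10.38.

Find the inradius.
For an equilateral triangle, r = s/(2√3) where s is the side.
r = 10.38/(2√3) = 10.38/3.464102 = 2.996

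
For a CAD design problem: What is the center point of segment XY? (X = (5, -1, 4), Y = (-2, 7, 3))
Midpoint = ((5-2)/2, (-1+7)/2, (4+3)/2) = (1.5, 3, 3.5)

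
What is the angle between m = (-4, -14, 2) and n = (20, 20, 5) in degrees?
m·n = -350, |m|² = 216, |n|² = 825
cos θ = -350/√178200 ≈ -0.8291
θ ≈ 146.0°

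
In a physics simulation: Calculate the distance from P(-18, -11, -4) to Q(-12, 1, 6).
d = √[(6)² + (12)² + (10)²] = √280 = 16.73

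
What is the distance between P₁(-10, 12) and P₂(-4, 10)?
Using the distance formula: d = sqrt((x₂-x₁)² + (y₂-y₁)²)
dx = (-4) - (-10) = 6
dy = 10 - 12 = -2
d = sqrt(6² + (-2)²) = sqrt(36 + 4) = sqrt(40) = 6.32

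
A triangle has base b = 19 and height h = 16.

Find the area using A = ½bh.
A = ½·19·16 = 152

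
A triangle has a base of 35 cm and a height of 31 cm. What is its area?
Area = (1/2) * base * height
Area = (1/2) * 35 * 31
Area = 542.50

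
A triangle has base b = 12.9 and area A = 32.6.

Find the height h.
A = ½bh  →  h = 2A/b
h = 2·32.6/12.9 = 5.054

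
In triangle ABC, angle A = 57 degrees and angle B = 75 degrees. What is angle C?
Sum of angles in a triangle = 180 degrees
Third angle = 180 - 57 - 75
Third angle = 48 degrees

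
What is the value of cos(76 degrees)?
cos(76 degrees) = 0.2419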